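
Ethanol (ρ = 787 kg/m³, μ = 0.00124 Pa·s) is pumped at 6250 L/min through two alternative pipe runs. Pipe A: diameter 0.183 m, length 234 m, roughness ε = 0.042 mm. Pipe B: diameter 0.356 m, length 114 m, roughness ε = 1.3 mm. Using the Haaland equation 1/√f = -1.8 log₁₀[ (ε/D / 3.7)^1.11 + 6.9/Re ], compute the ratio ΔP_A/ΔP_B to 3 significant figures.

ΔP_A/ΔP_B ≈ 31.8

Pipe A: V = Q/A = 0.1042/0.0263 = 3.96 m/s; Re = 4.6e+05; ε/D = 0.00023; Haaland → f = 0.01566; ΔP_A = f(L/D)(ρV²/2) = 1.236e+05 Pa.
Pipe B: V = Q/A = 0.1042/0.09954 = 1.046 m/s; Re = 2.365e+05; ε/D = 0.00365; Haaland → f = 0.02818; ΔP_B = f(L/D)(ρV²/2) = 3888 Pa.
ΔP_A/ΔP_B = 1.236e+05/3888 = 31.8.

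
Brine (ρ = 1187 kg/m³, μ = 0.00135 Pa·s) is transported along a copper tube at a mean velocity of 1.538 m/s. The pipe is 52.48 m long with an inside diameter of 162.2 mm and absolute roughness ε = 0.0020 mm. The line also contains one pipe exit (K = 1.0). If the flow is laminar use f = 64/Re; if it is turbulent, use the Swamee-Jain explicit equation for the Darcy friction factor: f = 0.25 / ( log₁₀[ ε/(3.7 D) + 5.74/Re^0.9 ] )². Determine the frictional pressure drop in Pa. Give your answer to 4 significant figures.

Reynolds number Re = ρVD/μ = 1187 · 1.538 · 0.1622 / 0.00135 = 2.193e+05.
Re > 4000 → turbulent. Relative roughness ε/D = 2e-06/0.1622 = 1.23e-05. Swamee-Jain: f = 0.25/(log₁₀[1.23e-05/3.7 + 5.74/2.193e+05^0.9])² = 0.25/(log₁₀[3.33e-06 + 8.95e-05])² = 0.25/(-4.032)² = 0.01538.
Total minor-loss coefficient ΣK = 1·1 = 1.
ΔP = [f·L/D + ΣK]·(ρV²/2) = [0.01538·52.48/0.1622 + 1]·(1187·1.538²/2) = [4.975 + 1]·1404 = 8388 Pa.

ΔP ≈ 8388 Pa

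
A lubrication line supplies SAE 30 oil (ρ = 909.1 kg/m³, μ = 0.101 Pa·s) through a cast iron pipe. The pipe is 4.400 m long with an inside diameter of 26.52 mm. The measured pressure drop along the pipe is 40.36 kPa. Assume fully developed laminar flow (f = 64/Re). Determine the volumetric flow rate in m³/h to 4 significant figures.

Q ≈ 3.969 m³/h

For laminar flow, f = 64/Re with Re = ρVD/μ, so Darcy-Weisbach reduces to ΔP = 32μLV/D². Solving for V: V = ΔP·D²/(32μL) = 4.036e+04·(0.02652)²/(32·0.101·4.4) = 1.996 m/s.
Check: Re = ρVD/μ = 909.1·1.996·0.02652/0.101 = 476.5 < 2300, so the laminar assumption holds.
Q = V·A = 1.996·(π/4·0.02652²) = 0.001103 m³/s = 3.969 m³/h.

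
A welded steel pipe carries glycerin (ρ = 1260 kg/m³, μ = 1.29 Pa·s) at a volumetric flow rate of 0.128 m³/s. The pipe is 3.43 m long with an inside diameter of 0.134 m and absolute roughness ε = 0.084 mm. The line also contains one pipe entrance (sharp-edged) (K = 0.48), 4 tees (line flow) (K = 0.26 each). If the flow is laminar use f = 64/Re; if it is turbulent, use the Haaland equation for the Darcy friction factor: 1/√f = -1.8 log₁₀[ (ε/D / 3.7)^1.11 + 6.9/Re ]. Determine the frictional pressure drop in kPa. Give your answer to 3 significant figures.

Cross-sectional area A = πD²/4 = π(0.134)²/4 = 0.0141 m²; mean velocity V = Q/A = 0.128/0.0141 = 9.076 m/s.
Reynolds number Re = ρVD/μ = 1260 · 9.076 · 0.134 / 1.29 = 1188.
Re < 2300 → laminar flow, so f = 64/Re = 64/1188 = 0.05387 (the turbulent correlation is not needed).
Total minor-loss coefficient ΣK = 1·0.48 + 4·0.26 = 1.52.
ΔP = [f·L/D + ΣK]·(ρV²/2) = [0.05387·3.43/0.134 + 1.52]·(1260·9.076²/2) = [1.379 + 1.52]·5.19e+04 = 1.505e+05 Pa.
ΔP = 1.505e+05 Pa = 150 kPa.

ΔP ≈ 150 kPa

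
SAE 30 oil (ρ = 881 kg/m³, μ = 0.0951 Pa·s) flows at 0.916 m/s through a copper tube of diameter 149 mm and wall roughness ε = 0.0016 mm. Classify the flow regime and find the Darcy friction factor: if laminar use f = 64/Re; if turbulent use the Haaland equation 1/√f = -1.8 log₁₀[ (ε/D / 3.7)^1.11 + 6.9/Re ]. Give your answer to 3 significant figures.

Re = ρVD/μ = 881·0.916·0.149/0.0951 = 1264.
Re < 2300 → laminar, so f = 64/Re = 0.05062 (roughness is irrelevant in laminar flow).

f ≈ 0.0506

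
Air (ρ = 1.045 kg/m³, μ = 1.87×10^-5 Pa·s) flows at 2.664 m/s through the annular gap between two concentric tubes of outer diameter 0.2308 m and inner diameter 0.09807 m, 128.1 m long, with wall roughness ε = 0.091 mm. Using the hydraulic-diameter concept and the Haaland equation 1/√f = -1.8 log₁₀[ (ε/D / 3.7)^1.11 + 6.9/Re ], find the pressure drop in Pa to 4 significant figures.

ΔP ≈ 96.94 Pa

Hydraulic diameter D_h = 4A/P = D_o - D_i = 0.2308 - 0.09807 = 0.1327 m.
Re = ρVD_h/μ = 1.045·2.664·0.1327/1.87e-05 = 1.976e+04.
ε/D_h = 9.1e-05/0.1327 = 0.000686; Haaland gives 1/√f = -1.8 log₁₀[7.2e-05+0.000349] = 6.076, so f = 0.02709.
ΔP = f(L/D_h)(ρV²/2) = 0.02709·128.1/0.1327·3.708 = 96.94 Pa.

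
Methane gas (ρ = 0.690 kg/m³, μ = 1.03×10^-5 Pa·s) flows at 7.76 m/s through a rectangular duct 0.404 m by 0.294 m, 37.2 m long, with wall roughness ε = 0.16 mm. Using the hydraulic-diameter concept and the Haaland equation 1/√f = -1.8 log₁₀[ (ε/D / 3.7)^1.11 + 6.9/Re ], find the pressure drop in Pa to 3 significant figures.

ΔP ≈ 42.4 Pa

Hydraulic diameter D_h = 4A/P = 4·(0.404·0.294)/(2·(0.404+0.294)) = 0.4751/1.396 = 0.3403 m.
Re = ρVD_h/μ = 0.69·7.76·0.3403/1.03e-05 = 1.769e+05.
ε/D_h = 0.00016/0.3403 = 0.00047; Haaland gives 1/√f = -1.8 log₁₀[4.74e-05+3.9e-05] = 7.315, so f = 0.01869.
ΔP = f(L/D_h)(ρV²/2) = 0.01869·37.2/0.3403·20.78 = 42.44 Pa.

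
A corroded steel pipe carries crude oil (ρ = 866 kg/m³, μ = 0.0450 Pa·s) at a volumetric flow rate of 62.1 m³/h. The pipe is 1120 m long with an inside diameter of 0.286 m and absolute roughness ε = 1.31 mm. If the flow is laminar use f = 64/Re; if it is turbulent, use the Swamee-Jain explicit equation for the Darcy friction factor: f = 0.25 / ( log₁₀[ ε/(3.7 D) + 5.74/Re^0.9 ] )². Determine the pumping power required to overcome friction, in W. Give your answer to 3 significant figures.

Q = 62.1 m³/h = 62.1/3600 = 0.01725 m³/s.
Cross-sectional area A = πD²/4 = π(0.286)²/4 = 0.06424 m²; mean velocity V = Q/A = 0.01725/0.06424 = 0.2685 m/s.
Reynolds number Re = ρVD/μ = 866 · 0.2685 · 0.286 / 0.045 = 1478.
Re < 2300 → laminar flow, so f = 64/Re = 64/1478 = 0.04331 (the turbulent correlation is not needed).
Darcy-Weisbach: ΔP = f(L/D)(ρV²/2) = 0.04331·(1120/0.286)·(866·0.2685²/2) = 0.04331·3916·31.22 = 5294 Pa.
Pumping power P = QΔP = 0.01725·5294 = 91.33 W = 91.3 W.

P ≈ 91.3 W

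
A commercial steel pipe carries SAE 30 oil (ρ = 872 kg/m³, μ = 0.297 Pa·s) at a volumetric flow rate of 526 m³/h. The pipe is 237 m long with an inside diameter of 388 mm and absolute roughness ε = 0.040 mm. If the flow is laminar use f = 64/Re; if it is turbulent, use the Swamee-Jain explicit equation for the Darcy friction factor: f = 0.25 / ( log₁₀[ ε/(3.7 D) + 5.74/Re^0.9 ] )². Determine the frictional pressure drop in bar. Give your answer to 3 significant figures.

ΔP ≈ 0.185 bar

Q = 526 m³/h = 526/3600 = 0.1461 m³/s.
Cross-sectional area A = πD²/4 = π(0.388)²/4 = 0.1182 m²; mean velocity V = Q/A = 0.1461/0.1182 = 1.236 m/s.
Reynolds number Re = ρVD/μ = 872 · 1.236 · 0.388 / 0.297 = 1408.
Re < 2300 → laminar flow, so f = 64/Re = 64/1408 = 0.04546 (the turbulent correlation is not needed).
Darcy-Weisbach: ΔP = f(L/D)(ρV²/2) = 0.04546·(237/0.388)·(872·1.236²/2) = 0.04546·610.8·665.8 = 1.849e+04 Pa.
ΔP = 1.849e+04 Pa = 0.185 bar.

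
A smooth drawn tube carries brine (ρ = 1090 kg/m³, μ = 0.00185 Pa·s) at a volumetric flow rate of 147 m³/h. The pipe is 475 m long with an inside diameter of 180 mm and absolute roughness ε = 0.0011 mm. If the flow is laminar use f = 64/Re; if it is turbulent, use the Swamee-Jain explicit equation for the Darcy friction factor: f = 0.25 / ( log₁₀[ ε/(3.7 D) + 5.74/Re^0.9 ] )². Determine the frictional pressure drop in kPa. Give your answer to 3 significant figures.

Q = 147 m³/h = 147/3600 = 0.04083 m³/s.
Cross-sectional area A = πD²/4 = π(0.18)²/4 = 0.02545 m²; mean velocity V = Q/A = 0.04083/0.02545 = 1.605 m/s.
Reynolds number Re = ρVD/μ = 1090 · 1.605 · 0.18 / 0.00185 = 1.702e+05.
Re > 4000 → turbulent. Relative roughness ε/D = 1.1e-06/0.18 = 6.11e-06. Swamee-Jain: f = 0.25/(log₁₀[6.11e-06/3.7 + 5.74/1.702e+05^0.9])² = 0.25/(log₁₀[1.65e-06 + 0.000112])² = 0.25/(-3.943)² = 0.01608.
Darcy-Weisbach: ΔP = f(L/D)(ρV²/2) = 0.01608·(475/0.18)·(1090·1.605²/2) = 0.01608·2639·1403 = 5.956e+04 Pa.
ΔP = 5.956e+04 Pa = 59.6 kPa.

ΔP ≈ 59.6 kPa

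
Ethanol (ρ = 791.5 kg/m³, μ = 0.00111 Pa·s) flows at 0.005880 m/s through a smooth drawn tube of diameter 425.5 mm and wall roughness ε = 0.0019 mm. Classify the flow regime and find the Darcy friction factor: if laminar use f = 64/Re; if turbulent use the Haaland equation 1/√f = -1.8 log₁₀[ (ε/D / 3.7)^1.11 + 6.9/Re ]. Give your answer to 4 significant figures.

f ≈ 0.03587

Re = ρVD/μ = 791.5·0.00588·0.4255/0.00111 = 1784.
Re < 2300 → laminar, so f = 64/Re = 0.03587 (roughness is irrelevant in laminar flow).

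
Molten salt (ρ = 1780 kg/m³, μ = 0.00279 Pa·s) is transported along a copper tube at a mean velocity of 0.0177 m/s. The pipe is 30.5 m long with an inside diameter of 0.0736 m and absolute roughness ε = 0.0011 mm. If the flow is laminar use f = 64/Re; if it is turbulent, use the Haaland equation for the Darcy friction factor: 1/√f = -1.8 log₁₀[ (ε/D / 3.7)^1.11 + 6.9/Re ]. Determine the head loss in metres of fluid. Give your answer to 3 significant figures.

Reynolds number Re = ρVD/μ = 1780 · 0.0177 · 0.0736 / 0.00279 = 831.1.
Re < 2300 → laminar flow, so f = 64/Re = 64/831.1 = 0.077 (the turbulent correlation is not needed).
Darcy-Weisbach: ΔP = f(L/D)(ρV²/2) = 0.077·(30.5/0.0736)·(1780·0.0177²/2) = 0.077·414.4·0.2788 = 8.898 Pa.
Head loss h_f = ΔP/(ρg) = 8.898/(1780·9.81) = 5.10×10^-4 m.

h_f ≈ 5.10×10^-4 m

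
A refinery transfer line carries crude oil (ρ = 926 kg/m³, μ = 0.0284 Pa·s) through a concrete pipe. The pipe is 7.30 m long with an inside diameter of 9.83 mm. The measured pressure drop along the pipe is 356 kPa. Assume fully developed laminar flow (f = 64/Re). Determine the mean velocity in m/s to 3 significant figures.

V ≈ 5.19 m/s

For laminar flow, f = 64/Re with Re = ρVD/μ, so Darcy-Weisbach reduces to ΔP = 32μLV/D². Solving for V: V = ΔP·D²/(32μL) = 3.56e+05·(0.00983)²/(32·0.0284·7.3) = 5.185 m/s.
Check: Re = ρVD/μ = 926·5.185·0.00983/0.0284 = 1662 < 2300, so the laminar assumption holds.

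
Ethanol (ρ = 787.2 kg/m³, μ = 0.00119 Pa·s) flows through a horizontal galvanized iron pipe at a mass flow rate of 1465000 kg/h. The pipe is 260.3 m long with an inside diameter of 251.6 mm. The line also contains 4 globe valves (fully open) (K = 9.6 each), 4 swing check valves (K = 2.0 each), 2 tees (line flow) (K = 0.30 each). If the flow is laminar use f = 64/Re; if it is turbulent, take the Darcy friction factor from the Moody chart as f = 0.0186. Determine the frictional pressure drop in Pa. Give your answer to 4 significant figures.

ṁ = 1465000 kg/h = 1465000/3600 = 406.9 kg/s.
A = πD²/4 = π(0.2516)²/4 = 0.04972 m²; mean velocity V = ṁ/(ρA) = 406.9/(787.2 · 0.04972) = 10.4 m/s.
Reynolds number Re = ρVD/μ = 787.2 · 10.4 · 0.2516 / 0.00119 = 1.731e+06.
Re > 4000 → turbulent; use the Moody-chart value f = 0.0186.
Total minor-loss coefficient ΣK = 4·9.6 + 4·2 + 2·0.3 = 47.
ΔP = [f·L/D + ΣK]·(ρV²/2) = [0.0186·260.3/0.2516 + 47]·(787.2·10.4²/2) = [19.24 + 47]·4.255e+04 = 2.819e+06 Pa.

ΔP ≈ 2819000 Pa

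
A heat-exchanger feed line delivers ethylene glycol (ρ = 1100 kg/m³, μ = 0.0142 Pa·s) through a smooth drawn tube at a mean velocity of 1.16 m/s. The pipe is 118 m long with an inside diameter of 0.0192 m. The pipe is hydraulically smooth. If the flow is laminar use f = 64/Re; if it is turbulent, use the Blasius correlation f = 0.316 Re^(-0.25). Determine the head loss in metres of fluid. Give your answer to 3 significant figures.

Reynolds number Re = ρVD/μ = 1100 · 1.16 · 0.0192 / 0.0142 = 1725.
Re < 2300 → laminar flow, so f = 64/Re = 64/1725 = 0.0371 (the turbulent correlation is not needed).
Darcy-Weisbach: ΔP = f(L/D)(ρV²/2) = 0.0371·(118/0.0192)·(1100·1.16²/2) = 0.0371·6146·740.1 = 1.687e+05 Pa.
Head loss h_f = ΔP/(ρg) = 1.687e+05/(1100·9.81) = 15.6 m.

h_f ≈ 15.6 m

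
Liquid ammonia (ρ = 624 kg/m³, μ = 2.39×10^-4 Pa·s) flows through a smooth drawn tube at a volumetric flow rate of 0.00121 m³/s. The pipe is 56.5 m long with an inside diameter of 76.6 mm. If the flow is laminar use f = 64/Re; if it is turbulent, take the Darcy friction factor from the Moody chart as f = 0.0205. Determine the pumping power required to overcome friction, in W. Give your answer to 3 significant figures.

P ≈ 0.394 W

Cross-sectional area A = πD²/4 = π(0.0766)²/4 = 0.004608 m²; mean velocity V = Q/A = 0.00121/0.004608 = 0.2626 m/s.
Reynolds number Re = ρVD/μ = 624 · 0.2626 · 0.0766 / 0.000239 = 5.251e+04.
Re > 4000 → turbulent; use the Moody-chart value f = 0.0205.
Darcy-Weisbach: ΔP = f(L/D)(ρV²/2) = 0.0205·(56.5/0.0766)·(624·0.2626²/2) = 0.0205·737.6·21.51 = 325.2 Pa.
Pumping power P = QΔP = 0.00121·325.2 = 0.3935 W = 0.394 W.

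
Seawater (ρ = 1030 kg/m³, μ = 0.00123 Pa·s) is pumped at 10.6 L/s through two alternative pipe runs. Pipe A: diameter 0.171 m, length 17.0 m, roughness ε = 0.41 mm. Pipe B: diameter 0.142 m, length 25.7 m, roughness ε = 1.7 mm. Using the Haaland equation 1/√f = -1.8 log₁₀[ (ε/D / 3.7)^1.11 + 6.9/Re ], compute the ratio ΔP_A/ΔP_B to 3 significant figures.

Pipe A: V = Q/A = 0.0106/0.02297 = 0.4616 m/s; Re = 6.609e+04; ε/D = 0.0024; Haaland → f = 0.02662; ΔP_A = f(L/D)(ρV²/2) = 290.3 Pa.
Pipe B: V = Q/A = 0.0106/0.01584 = 0.6693 m/s; Re = 7.959e+04; ε/D = 0.012; Haaland → f = 0.04103; ΔP_B = f(L/D)(ρV²/2) = 1713 Pa.
ΔP_A/ΔP_B = 290.3/1713 = 0.169.

ΔP_A/ΔP_B ≈ 0.169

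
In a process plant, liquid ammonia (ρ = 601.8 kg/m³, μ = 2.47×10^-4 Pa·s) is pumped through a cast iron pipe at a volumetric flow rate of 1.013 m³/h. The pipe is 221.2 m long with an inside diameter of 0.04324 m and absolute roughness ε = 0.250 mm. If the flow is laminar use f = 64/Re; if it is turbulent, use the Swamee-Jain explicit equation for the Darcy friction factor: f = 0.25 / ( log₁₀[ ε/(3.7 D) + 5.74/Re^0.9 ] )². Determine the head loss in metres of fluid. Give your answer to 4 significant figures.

Q = 1.013 m³/h = 1.013/3600 = 0.0002814 m³/s.
Cross-sectional area A = πD²/4 = π(0.04324)²/4 = 0.001468 m²; mean velocity V = Q/A = 0.0002814/0.001468 = 0.1916 m/s.
Reynolds number Re = ρVD/μ = 601.8 · 0.1916 · 0.04324 / 0.000247 = 2.019e+04.
Re > 4000 → turbulent. Relative roughness ε/D = 0.00025/0.04324 = 0.00578. Swamee-Jain: f = 0.25/(log₁₀[0.00578/3.7 + 5.74/2.019e+04^0.9])² = 0.25/(log₁₀[0.00156 + 0.000766])² = 0.25/(-2.633)² = 0.03606.
Darcy-Weisbach: ΔP = f(L/D)(ρV²/2) = 0.03606·(221.2/0.04324)·(601.8·0.1916²/2) = 0.03606·5116·11.05 = 2038 Pa.
Head loss h_f = ΔP/(ρg) = 2038/(601.8·9.81) = 0.3453 m.

h_f ≈ 0.3453 m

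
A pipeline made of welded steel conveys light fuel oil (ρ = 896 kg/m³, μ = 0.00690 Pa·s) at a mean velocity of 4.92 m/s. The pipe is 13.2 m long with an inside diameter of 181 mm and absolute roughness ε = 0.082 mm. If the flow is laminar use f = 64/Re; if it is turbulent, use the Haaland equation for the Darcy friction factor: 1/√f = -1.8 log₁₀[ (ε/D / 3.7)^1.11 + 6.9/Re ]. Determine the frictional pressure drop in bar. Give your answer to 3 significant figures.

ΔP ≈ 0.154 bar

Reynolds number Re = ρVD/μ = 896 · 4.92 · 0.181 / 0.0069 = 1.156e+05.
Re > 4000 → turbulent. Relative roughness ε/D = 8.2e-05/0.181 = 0.000453. Haaland: 1/√f = -1.8 log₁₀[(0.000453/3.7)^1.11 + 6.9/1.156e+05] = -1.8 log₁₀[4.55e-05 + 5.97e-05] = 7.161, so f = 0.0195.
Darcy-Weisbach: ΔP = f(L/D)(ρV²/2) = 0.0195·(13.2/0.181)·(896·4.92²/2) = 0.0195·72.93·1.084e+04 = 1.542e+04 Pa.
ΔP = 1.542e+04 Pa = 0.154 bar.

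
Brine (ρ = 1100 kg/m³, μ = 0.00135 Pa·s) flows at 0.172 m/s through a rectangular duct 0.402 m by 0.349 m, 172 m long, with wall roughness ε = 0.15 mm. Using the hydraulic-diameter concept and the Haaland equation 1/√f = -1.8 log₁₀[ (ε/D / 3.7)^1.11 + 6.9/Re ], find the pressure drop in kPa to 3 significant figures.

ΔP ≈ 0.163 kPa

Hydraulic diameter D_h = 4A/P = 4·(0.402·0.349)/(2·(0.402+0.349)) = 0.5612/1.502 = 0.3736 m.
Re = ρVD_h/μ = 1100·0.172·0.3736/0.00135 = 5.236e+04.
ε/D_h = 0.00015/0.3736 = 0.000401; Haaland gives 1/√f = -1.8 log₁₀[3.98e-05+0.000132] = 6.778, so f = 0.02177.
ΔP = f(L/D_h)(ρV²/2) = 0.02177·172/0.3736·16.27 = 163 Pa.
ΔP = 0.163 kPa.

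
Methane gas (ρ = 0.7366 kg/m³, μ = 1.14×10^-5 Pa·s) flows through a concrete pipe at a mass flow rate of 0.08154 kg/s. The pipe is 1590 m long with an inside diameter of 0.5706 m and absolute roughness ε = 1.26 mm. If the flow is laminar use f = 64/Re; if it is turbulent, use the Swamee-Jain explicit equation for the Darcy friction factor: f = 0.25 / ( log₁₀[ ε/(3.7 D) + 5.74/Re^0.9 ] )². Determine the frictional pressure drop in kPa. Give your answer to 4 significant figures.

A = πD²/4 = π(0.5706)²/4 = 0.2557 m²; mean velocity V = ṁ/(ρA) = 0.08154/(0.7366 · 0.2557) = 0.4329 m/s.
Reynolds number Re = ρVD/μ = 0.7366 · 0.4329 · 0.5706 / 1.14e-05 = 1.596e+04.
Re > 4000 → turbulent. Relative roughness ε/D = 0.00126/0.5706 = 0.00221. Swamee-Jain: f = 0.25/(log₁₀[0.00221/3.7 + 5.74/1.596e+04^0.9])² = 0.25/(log₁₀[0.000597 + 0.000947])² = 0.25/(-2.812)² = 0.03163.
Darcy-Weisbach: ΔP = f(L/D)(ρV²/2) = 0.03163·(1590/0.5706)·(0.7366·0.4329²/2) = 0.03163·2787·0.06902 = 6.083 Pa.
ΔP = 6.083 Pa = 0.006083 kPa.

ΔP ≈ 0.006083 kPa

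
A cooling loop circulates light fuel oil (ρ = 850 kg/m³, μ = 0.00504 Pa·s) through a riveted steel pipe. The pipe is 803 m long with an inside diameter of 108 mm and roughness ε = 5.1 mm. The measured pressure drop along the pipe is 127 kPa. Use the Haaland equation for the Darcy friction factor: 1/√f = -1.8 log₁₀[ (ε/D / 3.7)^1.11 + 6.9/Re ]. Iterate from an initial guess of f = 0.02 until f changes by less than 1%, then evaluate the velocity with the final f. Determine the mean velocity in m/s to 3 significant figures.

Rearranging Darcy-Weisbach: V = √(2·ΔP·D/(f·L·ρ)). With ε/D = 0.0051/0.108 = 0.0472, iterate starting from f = 0.02:
  f = 0.02 → V = √(2·1.27e+05·0.108/(0.02·803·850)) = 1.418 m/s; Re = ρVD/μ = 2.582e+04; f → 0.0708
  f = 0.0708 → V = 0.7535 m/s; Re = 1.372e+04; f → 0.07164
  f = 0.07164 → V = 0.749 m/s; Re = 1.364e+04; f → 0.07165
Converged (Δf/f < 1%). With the final f = 0.07165: V = √(2·1.27e+05·0.108/(0.07165·803·850)) = 0.7489 m/s.

V ≈ 0.749 m/s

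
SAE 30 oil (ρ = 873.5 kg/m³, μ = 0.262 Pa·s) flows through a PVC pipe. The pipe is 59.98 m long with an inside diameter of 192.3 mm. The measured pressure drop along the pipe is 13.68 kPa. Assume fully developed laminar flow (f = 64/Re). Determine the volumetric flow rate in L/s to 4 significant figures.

For laminar flow, f = 64/Re with Re = ρVD/μ, so Darcy-Weisbach reduces to ΔP = 32μLV/D². Solving for V: V = ΔP·D²/(32μL) = 1.368e+04·(0.1923)²/(32·0.262·59.98) = 1.006 m/s.
Check: Re = ρVD/μ = 873.5·1.006·0.1923/0.262 = 645 < 2300, so the laminar assumption holds.
Q = V·A = 1.006·(π/4·0.1923²) = 0.02922 m³/s = 29.22 L/s.

Q ≈ 29.22 L/s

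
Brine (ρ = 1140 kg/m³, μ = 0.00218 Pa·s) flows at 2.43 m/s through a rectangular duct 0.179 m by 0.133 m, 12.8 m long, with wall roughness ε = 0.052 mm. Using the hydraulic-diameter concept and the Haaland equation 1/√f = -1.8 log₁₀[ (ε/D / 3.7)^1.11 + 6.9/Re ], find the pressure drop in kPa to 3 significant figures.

Hydraulic diameter D_h = 4A/P = 4·(0.179·0.133)/(2·(0.179+0.133)) = 0.09523/0.624 = 0.1526 m.
Re = ρVD_h/μ = 1140·2.43·0.1526/0.00218 = 1.939e+05.
ε/D_h = 5.2e-05/0.1526 = 0.000341; Haaland gives 1/√f = -1.8 log₁₀[3.31e-05+3.56e-05] = 7.493, so f = 0.01781.
ΔP = f(L/D_h)(ρV²/2) = 0.01781·12.8/0.1526·3366 = 5028 Pa.
ΔP = 5.03 kPa.

ΔP ≈ 5.03 kPa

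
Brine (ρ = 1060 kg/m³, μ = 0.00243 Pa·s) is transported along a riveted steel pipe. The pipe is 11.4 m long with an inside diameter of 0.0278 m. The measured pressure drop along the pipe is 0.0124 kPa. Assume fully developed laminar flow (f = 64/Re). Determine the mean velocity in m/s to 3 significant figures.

For laminar flow, f = 64/Re with Re = ρVD/μ, so Darcy-Weisbach reduces to ΔP = 32μLV/D². Solving for V: V = ΔP·D²/(32μL) = 12.4·(0.0278)²/(32·0.00243·11.4) = 0.01081 m/s.
Check: Re = ρVD/μ = 1060·0.01081·0.0278/0.00243 = 131.1 < 2300, so the laminar assumption holds.

V ≈ 0.0108 m/s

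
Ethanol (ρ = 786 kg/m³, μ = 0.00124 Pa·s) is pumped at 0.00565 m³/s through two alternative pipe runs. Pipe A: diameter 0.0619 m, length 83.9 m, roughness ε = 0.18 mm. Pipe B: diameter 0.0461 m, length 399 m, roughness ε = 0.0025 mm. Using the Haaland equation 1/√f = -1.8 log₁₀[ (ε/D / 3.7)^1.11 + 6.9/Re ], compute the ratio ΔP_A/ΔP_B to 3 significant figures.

Pipe A: V = Q/A = 0.00565/0.003009 = 1.877 m/s; Re = 7.367e+04; ε/D = 0.00291; Haaland → f = 0.02758; ΔP_A = f(L/D)(ρV²/2) = 5.179e+04 Pa.
Pipe B: V = Q/A = 0.00565/0.001669 = 3.385 m/s; Re = 9.891e+04; ε/D = 5.42e-05; Haaland → f = 0.01809; ΔP_B = f(L/D)(ρV²/2) = 7.051e+05 Pa.
ΔP_A/ΔP_B = 5.179e+04/7.051e+05 = 0.0734.

ΔP_A/ΔP_B ≈ 0.0734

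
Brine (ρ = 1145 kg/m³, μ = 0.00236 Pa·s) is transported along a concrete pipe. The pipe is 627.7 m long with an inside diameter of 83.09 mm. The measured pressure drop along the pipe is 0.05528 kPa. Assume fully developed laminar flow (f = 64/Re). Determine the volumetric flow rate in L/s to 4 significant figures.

For laminar flow, f = 64/Re with Re = ρVD/μ, so Darcy-Weisbach reduces to ΔP = 32μLV/D². Solving for V: V = ΔP·D²/(32μL) = 55.28·(0.08309)²/(32·0.00236·627.7) = 0.008051 m/s.
Check: Re = ρVD/μ = 1145·0.008051·0.08309/0.00236 = 324.6 < 2300, so the laminar assumption holds.
Q = V·A = 0.008051·(π/4·0.08309²) = 4.366e-05 m³/s = 0.04366 L/s.

Q ≈ 0.04366 L/s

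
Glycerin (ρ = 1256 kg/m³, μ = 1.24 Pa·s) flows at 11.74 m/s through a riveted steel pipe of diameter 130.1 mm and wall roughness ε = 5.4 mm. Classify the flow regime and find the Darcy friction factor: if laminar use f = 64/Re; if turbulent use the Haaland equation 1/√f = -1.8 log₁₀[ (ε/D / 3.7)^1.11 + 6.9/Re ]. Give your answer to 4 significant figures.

Re = ρVD/μ = 1256·11.74·0.1301/1.24 = 1547.
Re < 2300 → laminar, so f = 64/Re = 0.04137 (roughness is irrelevant in laminar flow).

f ≈ 0.04137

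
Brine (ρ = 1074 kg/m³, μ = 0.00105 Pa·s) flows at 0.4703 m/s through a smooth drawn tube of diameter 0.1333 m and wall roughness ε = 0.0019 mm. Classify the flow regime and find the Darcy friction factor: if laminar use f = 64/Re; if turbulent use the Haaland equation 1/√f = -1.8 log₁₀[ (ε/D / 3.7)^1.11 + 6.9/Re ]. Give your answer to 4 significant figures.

Re = ρVD/μ = 1074·0.4703·0.1333/0.00105 = 6.412e+04.
Re > 4000 → turbulent. ε/D = 1.9e-06/0.1333 = 1.43e-05; Haaland: 1/√f = -1.8 log₁₀[9.78e-07 + 0.000108] = 7.136, so f = 0.01964.

f ≈ 0.01964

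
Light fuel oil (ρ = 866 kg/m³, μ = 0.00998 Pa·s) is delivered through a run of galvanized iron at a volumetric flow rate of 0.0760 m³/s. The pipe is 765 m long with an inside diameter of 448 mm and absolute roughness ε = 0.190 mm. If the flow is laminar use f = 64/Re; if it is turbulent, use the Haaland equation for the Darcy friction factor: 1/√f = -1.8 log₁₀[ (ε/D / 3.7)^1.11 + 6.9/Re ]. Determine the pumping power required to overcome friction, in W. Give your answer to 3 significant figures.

Cross-sectional area A = πD²/4 = π(0.448)²/4 = 0.1576 m²; mean velocity V = Q/A = 0.076/0.1576 = 0.4821 m/s.
Reynolds number Re = ρVD/μ = 866 · 0.4821 · 0.448 / 0.00998 = 1.874e+04.
Re > 4000 → turbulent. Relative roughness ε/D = 0.00019/0.448 = 0.000424. Haaland: 1/√f = -1.8 log₁₀[(0.000424/3.7)^1.11 + 6.9/1.874e+04] = -1.8 log₁₀[4.22e-05 + 0.000368] = 6.096, so f = 0.02691.
Darcy-Weisbach: ΔP = f(L/D)(ρV²/2) = 0.02691·(765/0.448)·(866·0.4821²/2) = 0.02691·1708·100.7 = 4625 Pa.
Pumping power P = QΔP = 0.076·4625 = 351.5 W = 351 W.

P ≈ 351 W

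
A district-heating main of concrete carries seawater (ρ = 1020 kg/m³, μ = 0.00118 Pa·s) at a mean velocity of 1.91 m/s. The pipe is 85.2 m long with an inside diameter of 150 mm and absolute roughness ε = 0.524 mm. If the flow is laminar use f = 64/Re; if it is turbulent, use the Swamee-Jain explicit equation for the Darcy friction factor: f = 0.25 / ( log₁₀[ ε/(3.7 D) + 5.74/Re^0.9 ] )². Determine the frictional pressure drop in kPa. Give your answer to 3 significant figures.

ΔP ≈ 29.6 kPa

Reynolds number Re = ρVD/μ = 1020 · 1.91 · 0.15 / 0.00118 = 2.477e+05.
Re > 4000 → turbulent. Relative roughness ε/D = 0.000524/0.15 = 0.00349. Swamee-Jain: f = 0.25/(log₁₀[0.00349/3.7 + 5.74/2.477e+05^0.9])² = 0.25/(log₁₀[0.000944 + 8.03e-05])² = 0.25/(-2.99)² = 0.02797.
Darcy-Weisbach: ΔP = f(L/D)(ρV²/2) = 0.02797·(85.2/0.15)·(1020·1.91²/2) = 0.02797·568·1861 = 2.956e+04 Pa.
ΔP = 2.956e+04 Pa = 29.6 kPa.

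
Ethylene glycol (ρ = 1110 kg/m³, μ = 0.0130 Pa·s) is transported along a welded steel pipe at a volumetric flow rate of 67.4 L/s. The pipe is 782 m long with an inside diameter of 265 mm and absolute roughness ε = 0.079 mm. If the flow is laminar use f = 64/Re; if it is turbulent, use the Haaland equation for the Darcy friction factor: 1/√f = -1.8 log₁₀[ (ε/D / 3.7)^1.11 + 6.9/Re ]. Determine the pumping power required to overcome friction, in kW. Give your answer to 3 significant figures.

Q = 67.4 L/s = 67.4/1000 = 0.0674 m³/s.
Cross-sectional area A = πD²/4 = π(0.265)²/4 = 0.05515 m²; mean velocity V = Q/A = 0.0674/0.05515 = 1.222 m/s.
Reynolds number Re = ρVD/μ = 1110 · 1.222 · 0.265 / 0.013 = 2.765e+04.
Re > 4000 → turbulent. Relative roughness ε/D = 7.9e-05/0.265 = 0.000298. Haaland: 1/√f = -1.8 log₁₀[(0.000298/3.7)^1.11 + 6.9/2.765e+04] = -1.8 log₁₀[2.86e-05 + 0.00025] = 6.4, so f = 0.02441.
Darcy-Weisbach: ΔP = f(L/D)(ρV²/2) = 0.02441·(782/0.265)·(1110·1.222²/2) = 0.02441·2951·828.8 = 5.97e+04 Pa.
Pumping power P = QΔP = 0.0674·5.97e+04 = 4024 W = 4.02 kW.

P ≈ 4.02 kW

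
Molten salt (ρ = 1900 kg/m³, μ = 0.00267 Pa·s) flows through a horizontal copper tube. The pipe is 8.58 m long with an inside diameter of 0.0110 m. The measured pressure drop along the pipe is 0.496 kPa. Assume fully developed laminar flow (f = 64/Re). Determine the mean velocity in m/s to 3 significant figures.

For laminar flow, f = 64/Re with Re = ρVD/μ, so Darcy-Weisbach reduces to ΔP = 32μLV/D². Solving for V: V = ΔP·D²/(32μL) = 496·(0.011)²/(32·0.00267·8.58) = 0.08187 m/s.
Check: Re = ρVD/μ = 1900·0.08187·0.011/0.00267 = 640.8 < 2300, so the laminar assumption holds.

V ≈ 0.0819 m/s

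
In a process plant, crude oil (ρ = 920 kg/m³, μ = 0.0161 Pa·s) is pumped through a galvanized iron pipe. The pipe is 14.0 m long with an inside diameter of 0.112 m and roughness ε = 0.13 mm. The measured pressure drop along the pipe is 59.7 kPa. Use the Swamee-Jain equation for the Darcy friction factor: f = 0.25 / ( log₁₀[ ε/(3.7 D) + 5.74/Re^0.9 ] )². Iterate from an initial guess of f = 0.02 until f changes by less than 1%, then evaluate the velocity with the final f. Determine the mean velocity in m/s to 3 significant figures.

Rearranging Darcy-Weisbach: V = √(2·ΔP·D/(f·L·ρ)). With ε/D = 0.00013/0.112 = 0.00116, iterate starting from f = 0.02:
  f = 0.02 → V = √(2·5.97e+04·0.112/(0.02·14·920)) = 7.205 m/s; Re = ρVD/μ = 4.611e+04; f → 0.0249
  f = 0.0249 → V = 6.458 m/s; Re = 4.133e+04; f → 0.02527
  f = 0.02527 → V = 6.41 m/s; Re = 4.102e+04; f → 0.0253
Converged (Δf/f < 1%). With the final f = 0.0253: V = √(2·5.97e+04·0.112/(0.0253·14·920)) = 6.406 m/s.

V ≈ 6.41 m/s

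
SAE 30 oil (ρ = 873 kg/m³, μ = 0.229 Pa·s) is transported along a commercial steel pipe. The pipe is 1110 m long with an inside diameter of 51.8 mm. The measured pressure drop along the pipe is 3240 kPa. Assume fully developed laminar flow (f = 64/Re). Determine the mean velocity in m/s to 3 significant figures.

V ≈ 1.07 m/s

For laminar flow, f = 64/Re with Re = ρVD/μ, so Darcy-Weisbach reduces to ΔP = 32μLV/D². Solving for V: V = ΔP·D²/(32μL) = 3.24e+06·(0.0518)²/(32·0.229·1110) = 1.069 m/s.
Check: Re = ρVD/μ = 873·1.069·0.0518/0.229 = 211.1 < 2300, so the laminar assumption holds.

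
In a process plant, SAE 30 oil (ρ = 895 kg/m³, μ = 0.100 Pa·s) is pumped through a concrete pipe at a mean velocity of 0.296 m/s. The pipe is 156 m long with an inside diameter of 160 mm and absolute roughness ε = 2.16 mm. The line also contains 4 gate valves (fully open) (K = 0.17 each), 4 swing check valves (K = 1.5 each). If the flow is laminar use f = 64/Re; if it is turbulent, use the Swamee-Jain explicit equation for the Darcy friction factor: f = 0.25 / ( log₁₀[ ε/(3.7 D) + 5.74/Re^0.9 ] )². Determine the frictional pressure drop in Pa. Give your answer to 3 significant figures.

ΔP ≈ 6030 Pa

Reynolds number Re = ρVD/μ = 895 · 0.296 · 0.16 / 0.1 = 423.9.
Re < 2300 → laminar flow, so f = 64/Re = 64/423.9 = 0.151 (the turbulent correlation is not needed).
Total minor-loss coefficient ΣK = 4·0.17 + 4·1.5 = 6.68.
ΔP = [f·L/D + ΣK]·(ρV²/2) = [0.151·156/0.16 + 6.68]·(895·0.296²/2) = [147.2 + 6.68]·39.21 = 6034 Pa.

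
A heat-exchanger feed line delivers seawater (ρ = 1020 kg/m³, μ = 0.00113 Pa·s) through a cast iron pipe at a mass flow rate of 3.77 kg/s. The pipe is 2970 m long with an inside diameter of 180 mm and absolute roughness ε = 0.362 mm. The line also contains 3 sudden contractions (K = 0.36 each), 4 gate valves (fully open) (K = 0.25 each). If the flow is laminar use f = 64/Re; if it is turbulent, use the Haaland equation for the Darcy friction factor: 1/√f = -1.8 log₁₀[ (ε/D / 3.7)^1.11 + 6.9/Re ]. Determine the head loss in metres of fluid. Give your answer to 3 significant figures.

h_f ≈ 0.513 m

A = πD²/4 = π(0.18)²/4 = 0.02545 m²; mean velocity V = ṁ/(ρA) = 3.77/(1020 · 0.02545) = 0.1452 m/s.
Reynolds number Re = ρVD/μ = 1020 · 0.1452 · 0.18 / 0.00113 = 2.36e+04.
Re > 4000 → turbulent. Relative roughness ε/D = 0.000362/0.18 = 0.00201. Haaland: 1/√f = -1.8 log₁₀[(0.00201/3.7)^1.11 + 6.9/2.36e+04] = -1.8 log₁₀[0.000238 + 0.000292] = 5.896, so f = 0.02877.
Total minor-loss coefficient ΣK = 3·0.36 + 4·0.25 = 2.08.
ΔP = [f·L/D + ΣK]·(ρV²/2) = [0.02877·2970/0.18 + 2.08]·(1020·0.1452²/2) = [474.6 + 2.08]·10.76 = 5129 Pa.
Head loss h_f = ΔP/(ρg) = 5129/(1020·9.81) = 0.513 m.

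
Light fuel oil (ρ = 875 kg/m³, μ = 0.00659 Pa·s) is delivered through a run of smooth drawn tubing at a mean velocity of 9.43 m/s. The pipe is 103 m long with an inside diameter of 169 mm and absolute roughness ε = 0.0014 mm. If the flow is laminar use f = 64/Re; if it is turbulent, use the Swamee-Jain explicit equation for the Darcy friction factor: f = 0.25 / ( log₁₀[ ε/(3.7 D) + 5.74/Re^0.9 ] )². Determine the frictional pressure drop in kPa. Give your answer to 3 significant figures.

Reynolds number Re = ρVD/μ = 875 · 9.43 · 0.169 / 0.00659 = 2.116e+05.
Re > 4000 → turbulent. Relative roughness ε/D = 1.4e-06/0.169 = 8.28e-06. Swamee-Jain: f = 0.25/(log₁₀[8.28e-06/3.7 + 5.74/2.116e+05^0.9])² = 0.25/(log₁₀[2.24e-06 + 9.25e-05])² = 0.25/(-4.024)² = 0.01544.
Darcy-Weisbach: ΔP = f(L/D)(ρV²/2) = 0.01544·(103/0.169)·(875·9.43²/2) = 0.01544·609.5·3.89e+04 = 3.661e+05 Pa.
ΔP = 3.661e+05 Pa = 366 kPa.

ΔP ≈ 366 kPa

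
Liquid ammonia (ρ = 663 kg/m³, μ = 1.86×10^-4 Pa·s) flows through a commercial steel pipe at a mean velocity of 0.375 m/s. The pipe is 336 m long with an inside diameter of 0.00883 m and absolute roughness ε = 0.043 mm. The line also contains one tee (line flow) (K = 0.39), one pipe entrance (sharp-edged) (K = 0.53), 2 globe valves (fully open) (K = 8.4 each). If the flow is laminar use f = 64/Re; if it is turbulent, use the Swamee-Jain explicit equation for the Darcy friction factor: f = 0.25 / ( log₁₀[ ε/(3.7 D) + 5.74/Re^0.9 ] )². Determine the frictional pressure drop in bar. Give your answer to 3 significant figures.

Reynolds number Re = ρVD/μ = 663 · 0.375 · 0.00883 / 0.000186 = 1.18e+04.
Re > 4000 → turbulent. Relative roughness ε/D = 4.3e-05/0.00883 = 0.00487. Swamee-Jain: f = 0.25/(log₁₀[0.00487/3.7 + 5.74/1.18e+04^0.9])² = 0.25/(log₁₀[0.00132 + 0.00124])² = 0.25/(-2.592)² = 0.03721.
Total minor-loss coefficient ΣK = 1·0.39 + 1·0.53 + 2·8.4 = 17.7.
ΔP = [f·L/D + ΣK]·(ρV²/2) = [0.03721·336/0.00883 + 17.7]·(663·0.375²/2) = [1416 + 17.7]·46.62 = 6.683e+04 Pa.
ΔP = 6.683e+04 Pa = 0.668 bar.

ΔP ≈ 0.668 bar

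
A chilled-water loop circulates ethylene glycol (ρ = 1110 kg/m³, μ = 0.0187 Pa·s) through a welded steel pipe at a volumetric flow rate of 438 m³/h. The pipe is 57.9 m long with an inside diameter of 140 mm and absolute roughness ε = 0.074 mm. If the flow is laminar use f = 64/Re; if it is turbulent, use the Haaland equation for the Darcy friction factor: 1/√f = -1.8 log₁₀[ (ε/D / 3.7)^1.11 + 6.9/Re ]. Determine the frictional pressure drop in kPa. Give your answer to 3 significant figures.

ΔP ≈ 307 kPa

Q = 438 m³/h = 438/3600 = 0.1217 m³/s.
Cross-sectional area A = πD²/4 = π(0.14)²/4 = 0.01539 m²; mean velocity V = Q/A = 0.1217/0.01539 = 7.904 m/s.
Reynolds number Re = ρVD/μ = 1110 · 7.904 · 0.14 / 0.0187 = 6.568e+04.
Re > 4000 → turbulent. Relative roughness ε/D = 7.4e-05/0.14 = 0.000529. Haaland: 1/√f = -1.8 log₁₀[(0.000529/3.7)^1.11 + 6.9/6.568e+04] = -1.8 log₁₀[5.39e-05 + 0.000105] = 6.837, so f = 0.02139.
Darcy-Weisbach: ΔP = f(L/D)(ρV²/2) = 0.02139·(57.9/0.14)·(1110·7.904²/2) = 0.02139·413.6·3.467e+04 = 3.067e+05 Pa.
ΔP = 3.067e+05 Pa = 307 kPa.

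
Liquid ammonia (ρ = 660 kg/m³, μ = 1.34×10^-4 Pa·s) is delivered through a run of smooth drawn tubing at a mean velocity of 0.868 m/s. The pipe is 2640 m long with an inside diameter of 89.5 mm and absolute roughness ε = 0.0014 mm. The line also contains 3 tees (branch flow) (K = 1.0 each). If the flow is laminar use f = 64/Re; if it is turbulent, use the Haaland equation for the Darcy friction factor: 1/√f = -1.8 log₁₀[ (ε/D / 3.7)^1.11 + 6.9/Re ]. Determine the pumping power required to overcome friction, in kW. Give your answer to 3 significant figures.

Reynolds number Re = ρVD/μ = 660 · 0.868 · 0.0895 / 0.000134 = 3.826e+05.
Re > 4000 → turbulent. Relative roughness ε/D = 1.4e-06/0.0895 = 1.56e-05. Haaland: 1/√f = -1.8 log₁₀[(1.56e-05/3.7)^1.11 + 6.9/3.826e+05] = -1.8 log₁₀[1.08e-06 + 1.8e-05] = 8.493, so f = 0.01386.
Total minor-loss coefficient ΣK = 3·1 = 3.
ΔP = [f·L/D + ΣK]·(ρV²/2) = [0.01386·2640/0.0895 + 3]·(660·0.868²/2) = [408.9 + 3]·248.6 = 1.024e+05 Pa.
Q = V·A = 0.868·0.006291 = 0.005461 m³/s.
Pumping power P = QΔP = 0.005461·1.024e+05 = 559.2 W = 0.559 kW.

P ≈ 0.559 kW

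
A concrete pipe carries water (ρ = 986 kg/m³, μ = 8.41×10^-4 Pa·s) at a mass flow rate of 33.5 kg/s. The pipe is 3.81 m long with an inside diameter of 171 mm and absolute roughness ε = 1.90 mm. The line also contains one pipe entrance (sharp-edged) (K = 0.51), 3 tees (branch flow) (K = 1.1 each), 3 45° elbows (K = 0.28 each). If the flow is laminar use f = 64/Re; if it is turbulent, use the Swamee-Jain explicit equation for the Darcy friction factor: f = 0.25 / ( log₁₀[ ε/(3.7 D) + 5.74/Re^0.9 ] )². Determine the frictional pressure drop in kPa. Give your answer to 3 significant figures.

ΔP ≈ 5.97 kPa

A = πD²/4 = π(0.171)²/4 = 0.02297 m²; mean velocity V = ṁ/(ρA) = 33.5/(986 · 0.02297) = 1.479 m/s.
Reynolds number Re = ρVD/μ = 986 · 1.479 · 0.171 / 0.000841 = 2.966e+05.
Re > 4000 → turbulent. Relative roughness ε/D = 0.0019/0.171 = 0.0111. Swamee-Jain: f = 0.25/(log₁₀[0.0111/3.7 + 5.74/2.966e+05^0.9])² = 0.25/(log₁₀[0.003 + 6.82e-05])² = 0.25/(-2.513)² = 0.0396.
Total minor-loss coefficient ΣK = 1·0.51 + 3·1.1 + 3·0.28 = 4.65.
ΔP = [f·L/D + ΣK]·(ρV²/2) = [0.0396·3.81/0.171 + 4.65]·(986·1.479²/2) = [0.8823 + 4.65]·1079 = 5969 Pa.
ΔP = 5969 Pa = 5.97 kPa.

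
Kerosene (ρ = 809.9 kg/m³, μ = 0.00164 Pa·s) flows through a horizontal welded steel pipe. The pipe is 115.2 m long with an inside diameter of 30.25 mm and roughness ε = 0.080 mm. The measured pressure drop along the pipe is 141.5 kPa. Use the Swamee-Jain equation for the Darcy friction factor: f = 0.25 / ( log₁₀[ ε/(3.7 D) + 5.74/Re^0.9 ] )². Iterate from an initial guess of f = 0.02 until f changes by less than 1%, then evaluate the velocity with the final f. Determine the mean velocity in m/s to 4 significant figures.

Rearranging Darcy-Weisbach: V = √(2·ΔP·D/(f·L·ρ)). With ε/D = 8e-05/0.03025 = 0.00264, iterate starting from f = 0.02:
  f = 0.02 → V = √(2·1.415e+05·0.03025/(0.02·115.2·809.9)) = 2.142 m/s; Re = ρVD/μ = 3.2e+04; f → 0.02946
  f = 0.02946 → V = 1.765 m/s; Re = 2.637e+04; f → 0.03013
  f = 0.03013 → V = 1.745 m/s; Re = 2.607e+04; f → 0.03018
Converged (Δf/f < 1%). With the final f = 0.03018: V = √(2·1.415e+05·0.03025/(0.03018·115.2·809.9)) = 1.744 m/s.

V ≈ 1.744 m/s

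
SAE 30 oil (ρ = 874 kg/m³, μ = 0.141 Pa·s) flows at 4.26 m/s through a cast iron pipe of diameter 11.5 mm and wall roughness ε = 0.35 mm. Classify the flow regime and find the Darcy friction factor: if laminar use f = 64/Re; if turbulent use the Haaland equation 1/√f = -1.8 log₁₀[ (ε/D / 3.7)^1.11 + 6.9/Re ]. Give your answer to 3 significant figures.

f ≈ 0.211

Re = ρVD/μ = 874·4.26·0.0115/0.141 = 303.7.
Re < 2300 → laminar, so f = 64/Re = 0.2108 (roughness is irrelevant in laminar flow).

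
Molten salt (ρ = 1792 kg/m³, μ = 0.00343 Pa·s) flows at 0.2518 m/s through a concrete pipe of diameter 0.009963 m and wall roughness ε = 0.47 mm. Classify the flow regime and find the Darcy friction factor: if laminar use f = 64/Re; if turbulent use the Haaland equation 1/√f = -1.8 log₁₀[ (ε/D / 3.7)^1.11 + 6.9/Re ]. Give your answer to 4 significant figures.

f ≈ 0.04883

Re = ρVD/μ = 1792·0.2518·0.009963/0.00343 = 1311.
Re < 2300 → laminar, so f = 64/Re = 0.04883 (roughness is irrelevant in laminar flow).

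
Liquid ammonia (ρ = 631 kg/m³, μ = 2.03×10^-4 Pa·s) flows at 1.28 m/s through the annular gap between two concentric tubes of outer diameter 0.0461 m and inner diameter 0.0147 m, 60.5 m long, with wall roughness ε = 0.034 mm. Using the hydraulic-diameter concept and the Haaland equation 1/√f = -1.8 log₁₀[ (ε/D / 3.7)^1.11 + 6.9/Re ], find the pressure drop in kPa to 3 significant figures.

Hydraulic diameter D_h = 4A/P = D_o - D_i = 0.0461 - 0.0147 = 0.0314 m.
Re = ρVD_h/μ = 631·1.28·0.0314/0.000203 = 1.249e+05.
ε/D_h = 3.4e-05/0.0314 = 0.00108; Haaland gives 1/√f = -1.8 log₁₀[0.00012+5.52e-05] = 6.763, so f = 0.02186.
ΔP = f(L/D_h)(ρV²/2) = 0.02186·60.5/0.0314·516.9 = 2.177e+04 Pa.
ΔP = 21.8 kPa.

ΔP ≈ 21.8 kPa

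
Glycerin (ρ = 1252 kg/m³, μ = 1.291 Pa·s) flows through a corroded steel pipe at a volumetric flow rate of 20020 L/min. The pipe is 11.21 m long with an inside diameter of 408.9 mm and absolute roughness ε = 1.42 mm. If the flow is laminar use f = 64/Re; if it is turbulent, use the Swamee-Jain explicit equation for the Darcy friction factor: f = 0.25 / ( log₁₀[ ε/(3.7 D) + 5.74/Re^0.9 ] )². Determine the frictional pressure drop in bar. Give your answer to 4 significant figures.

Q = 20020 L/min = 20020/60000 = 0.3337 m³/s.
Cross-sectional area A = πD²/4 = π(0.4089)²/4 = 0.1313 m²; mean velocity V = Q/A = 0.3337/0.1313 = 2.541 m/s.
Reynolds number Re = ρVD/μ = 1252 · 2.541 · 0.4089 / 1.29 = 1008.
Re < 2300 → laminar flow, so f = 64/Re = 64/1008 = 0.06352 (the turbulent correlation is not needed).
Darcy-Weisbach: ΔP = f(L/D)(ρV²/2) = 0.06352·(11.21/0.4089)·(1252·2.541²/2) = 0.06352·27.42·4042 = 7038 Pa.
ΔP = 7038 Pa = 0.07038 bar.

ΔP ≈ 0.07038 bar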